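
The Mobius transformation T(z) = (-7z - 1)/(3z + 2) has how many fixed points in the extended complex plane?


Step 1: Fixed points satisfy T(z) = z
Step 2: 3z^2 + 9z + 1 = 0
Step 3: Discriminant = 9^2 - 4*3*1 = 69
Step 4: Number of fixed points = 2

2


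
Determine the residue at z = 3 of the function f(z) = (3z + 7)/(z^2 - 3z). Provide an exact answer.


Step 1: Q(z) = z^2 - 3z = (z - 3)(z)
Step 2: Q'(z) = 2z - 3
Step 3: Q'(3) = 3, P(3) = 16
Step 4: Res = P(3)/Q'(3) = 16/3 = 16/3

16/3


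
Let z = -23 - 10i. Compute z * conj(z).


Step 1: conj(z) = -23 + 10i
Step 2: z * conj(z) = (-23)^2 + (-10)^2
Step 3: = 529 + 100 = 629

629


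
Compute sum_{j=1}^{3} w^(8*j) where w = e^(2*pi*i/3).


Step 1: The sum sum_{j=1}^{n} w^(k*j) equals n if n | k, else 0.
Step 2: Here n = 3, k = 8
Step 3: Does n divide k? 3 | 8 -> False
Step 4: Sum = 0

0


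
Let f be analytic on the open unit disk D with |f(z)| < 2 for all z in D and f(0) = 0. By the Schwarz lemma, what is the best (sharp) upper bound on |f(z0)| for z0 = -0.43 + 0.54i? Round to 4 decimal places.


Step 1: g = f/2 maps D -> D with g(0) = 0, so by the Schwarz lemma |g(z)| <= |z|, i.e. |f(z)| <= 2|z|; this is sharp (f(z) = 2z).
Step 2: |z0|^2 = (-0.43)^2 + 0.54^2 = 0.4765
Step 3: |z0| = sqrt(0.4765) = 0.69029
Step 4: Best bound = 2 * |z0| = 2 * 0.69029 = 1.3806

1.3806


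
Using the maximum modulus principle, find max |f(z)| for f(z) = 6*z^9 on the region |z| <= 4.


Step 1: On |z| = 4, |f(z)| = 6 * |z|^9 = 6 * 4^9
Step 2: By maximum modulus principle, maximum is on boundary.
Step 3: Maximum = 6 * 262144 = 1572864

1572864


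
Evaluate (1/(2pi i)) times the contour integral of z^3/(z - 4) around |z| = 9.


Step 1: f(z) = z^3, a = 4 is inside |z| = 9
Step 2: By Cauchy integral formula: (1/(2pi*i)) * integral = f(a)
Step 3: f(4) = 4^3 = 64

64


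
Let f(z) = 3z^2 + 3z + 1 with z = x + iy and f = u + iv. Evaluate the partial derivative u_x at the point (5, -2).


Step 1: f(z) = 3(x+iy)^2 + 3(x+iy) + 1
Step 2: u = 3(x^2 - y^2) + 3x + 1
Step 3: u_x = 6x + 3
Step 4: At (5, -2): u_x = 30 + 3 = 33

33


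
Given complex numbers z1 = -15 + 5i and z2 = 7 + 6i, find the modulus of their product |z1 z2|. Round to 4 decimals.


Step 1: |z1| = sqrt((-15)^2 + 5^2) = sqrt(250)
Step 2: |z2| = sqrt(7^2 + 6^2) = sqrt(85)
Step 3: |z1*z2| = |z1|*|z2| = sqrt(250) * sqrt(85) = sqrt(250 * 85) = sqrt(21250)
Step 4: = 145.7738

145.7738


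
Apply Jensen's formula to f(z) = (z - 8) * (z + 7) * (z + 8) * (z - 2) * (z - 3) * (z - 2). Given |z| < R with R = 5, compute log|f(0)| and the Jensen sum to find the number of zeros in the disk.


Jensen's formula: (1/2pi)*integral log|f(Re^it)|dt = log|f(0)| + sum_{|a_k|<R} log(R/|a_k|)
Step 1: f(0) = (-8) * 7 * 8 * (-2) * (-3) * (-2) = 5376
Step 2: log|f(0)| = log|8| + log|-7| + log|-8| + log|2| + log|3| + log|2| = 8.5897
Step 3: Zeros inside |z| < 5: 2, 3, 2
Step 4: Jensen sum = log(5/2) + log(5/3) + log(5/2) = 2.3434
Step 5: n(R) = number of terms in the Jensen sum = count of zeros inside |z| < 5 = 3

3


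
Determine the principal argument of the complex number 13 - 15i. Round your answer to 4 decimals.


Step 1: z = 13 - 15i
Step 2: arg(z) = atan2(-15, 13)
Step 3: arg(z) = -0.8567

-0.8567


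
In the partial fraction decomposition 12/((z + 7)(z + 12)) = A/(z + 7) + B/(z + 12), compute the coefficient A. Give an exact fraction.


Step 1: Multiply both sides by (z + 7) and set z = -7
Step 2: A = 12 / (-7 + 12)
Step 3: A = 12 / 5
Step 4: A = 12/5

12/5


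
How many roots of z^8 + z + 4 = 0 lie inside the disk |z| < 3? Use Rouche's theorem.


Step 1: On |z| = 3 the three terms have sizes |z^8| = 3^8 = 6561, |z| = 3, |4| = 4
Step 2: The dominant term is g(z) = z^8; let h(z) = z + 4 so f = g + h
Step 3: On |z| = 3: |g| = 6561 and |h| <= 3 + 4 = 7
Step 4: Since 6561 > 7, |h| < |g| on |z| = 3, so by Rouche f has the same number of zeros as g inside |z| < 3
Step 5: g(z) = z^8 has 8 zeros (all at the origin) inside |z| < 3. Answer = 8

8


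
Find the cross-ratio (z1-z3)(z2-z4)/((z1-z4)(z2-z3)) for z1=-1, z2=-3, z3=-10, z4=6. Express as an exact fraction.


Step 1: (z1-z3)(z2-z4) = 9 * (-9) = -81
Step 2: (z1-z4)(z2-z3) = (-7) * 7 = -49
Step 3: Cross-ratio = 81/49 = 81/49

81/49


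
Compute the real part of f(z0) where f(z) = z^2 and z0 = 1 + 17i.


Step 1: z0 = 1 + 17i
Step 2: z0^2 = 1^2 - 17^2 + 34i
Step 3: real part = 1 - 289 = -288

-288


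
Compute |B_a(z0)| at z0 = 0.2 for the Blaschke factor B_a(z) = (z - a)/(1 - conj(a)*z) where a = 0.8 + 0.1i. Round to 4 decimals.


Step 1: Numerator z0 - a = 0.2 - (0.8 + 0.1i) = -0.6 - 0.1i
Step 2: Denominator 1 - conj(a)*z0 = 1 - (0.8 - 0.1i)*0.2 = 0.84 + 0.02i
Step 3: |z0 - a|^2 = (-0.6)^2 + (-0.1)^2 = 0.37; |1 - conj(a)*z0|^2 = 0.84^2 + 0.02^2 = 0.706
Step 4: |B_a(0.2)| = sqrt(0.37 / 0.706) = sqrt(0.524079)
Step 5: = 0.7239

0.7239


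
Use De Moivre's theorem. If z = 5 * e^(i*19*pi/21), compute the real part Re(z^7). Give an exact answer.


Step 1: By De Moivre's theorem, z^7 = 5^7 * e^(i*7*19*pi/21) = 78125 * (cos(19*pi/3) + i*sin(19*pi/3))
Step 2: |z|^7 = 5^7 = 78125
Step 3: Reduce the angle mod 2*pi: 19*pi/3 - 6*pi = pi/3
Step 4: cos(pi/3) = 1/2
Step 5: Re(z^7) = 78125 * 1/2 = 78125/2

78125/2


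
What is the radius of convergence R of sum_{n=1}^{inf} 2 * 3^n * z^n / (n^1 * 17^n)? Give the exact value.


Step 1: General term a_n = 2 * 3^n / (n^1 * 17^n)
Step 2: By the root test, |a_n|^(1/n) = 2^(1/n) * 3 / (n^(1/n) * 17) -> 3/17 as n -> infinity (since 2^(1/n) -> 1 and n^(1/n) -> 1)
Step 3: R = 1/lim|a_n|^(1/n) = 17/3

17/3


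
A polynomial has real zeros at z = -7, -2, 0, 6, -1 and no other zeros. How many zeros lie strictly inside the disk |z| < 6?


Step 1: Check each root:
  z = -7: |-7| = 7 >= 6
  z = -2: |-2| = 2 < 6
  z = 0: |0| = 0 < 6
  z = 6: |6| = 6 >= 6
  z = -1: |-1| = 1 < 6
Step 2: Count = 3

3


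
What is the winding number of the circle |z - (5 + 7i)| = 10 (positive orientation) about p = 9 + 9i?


Step 1: Center c = (5, 7), radius = 10
Step 2: |p - c|^2 = 4^2 + 2^2 = 20
Step 3: r^2 = 100
Step 4: |p-c| < r so winding number = 1

1


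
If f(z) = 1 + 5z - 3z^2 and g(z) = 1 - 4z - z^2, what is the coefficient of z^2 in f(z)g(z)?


Step 1: z^2 term in f*g comes from: (1)*(-z^2) + (5z)*(-4z) + (-3z^2)*(1)
Step 2: = -1 - 20 - 3
Step 3: = -24

-24


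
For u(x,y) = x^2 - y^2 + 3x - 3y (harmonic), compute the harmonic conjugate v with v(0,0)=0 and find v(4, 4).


Step 1: v_x = -u_y = 2y + 3
Step 2: v_y = u_x = 2x + 3
Step 3: v = 2xy + 3x + 3y + C
Step 4: v(0,0) = 0 => C = 0
Step 5: v(4, 4) = 56

56


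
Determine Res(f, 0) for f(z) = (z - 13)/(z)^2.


Step 1: Pole of order 2 at z = 0
Step 2: Res = lim d/dz [(z)^2 * f(z)] as z -> 0
Step 3: (z)^2 * f(z) = z - 13
Step 4: d/dz[z - 13] = 1

1


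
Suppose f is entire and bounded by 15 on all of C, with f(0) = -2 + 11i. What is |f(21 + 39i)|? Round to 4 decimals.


Step 1: By Liouville's theorem, a bounded entire function is constant.
Step 2: f(z) = f(0) = -2 + 11i for all z.
Step 3: |f(w)| = |-2 + 11i| = sqrt(4 + 121)
Step 4: = 11.1803

11.1803


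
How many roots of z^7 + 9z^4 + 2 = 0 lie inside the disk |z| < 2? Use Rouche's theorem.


Step 1: On |z| = 2 the three terms have sizes |z^7| = 2^7 = 128, |9z^4| = 9*2^4 = 144, |2| = 2
Step 2: The dominant term is g(z) = 9z^4; let h(z) = z^7 + 2 so f = g + h
Step 3: On |z| = 2: |g| = 144 and |h| <= 128 + 2 = 130
Step 4: Since 144 > 130, |h| < |g| on |z| = 2, so by Rouche f has the same number of zeros as g inside |z| < 2
Step 5: g(z) = 9z^4 has 4 zeros (at the origin, multiplicity 4) inside |z| < 2. Answer = 4

4


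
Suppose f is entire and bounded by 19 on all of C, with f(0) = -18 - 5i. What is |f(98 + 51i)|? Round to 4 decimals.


Step 1: By Liouville's theorem, a bounded entire function is constant.
Step 2: f(z) = f(0) = -18 - 5i for all z.
Step 3: |f(w)| = |-18 - 5i| = sqrt(324 + 25)
Step 4: = 18.6815

18.6815


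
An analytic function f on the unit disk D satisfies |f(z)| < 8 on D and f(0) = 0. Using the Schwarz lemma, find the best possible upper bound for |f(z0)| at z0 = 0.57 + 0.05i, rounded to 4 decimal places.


Step 1: g = f/8 maps D -> D with g(0) = 0, so by the Schwarz lemma |g(z)| <= |z|, i.e. |f(z)| <= 8|z|; this is sharp (f(z) = 8z).
Step 2: |z0|^2 = 0.57^2 + 0.05^2 = 0.3274
Step 3: |z0| = sqrt(0.3274) = 0.572189
Step 4: Best bound = 8 * |z0| = 8 * 0.572189 = 4.5775

4.5775


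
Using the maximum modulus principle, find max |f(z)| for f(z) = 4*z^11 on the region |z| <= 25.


Step 1: On |z| = 25, |f(z)| = 4 * |z|^11 = 4 * 25^11
Step 2: By maximum modulus principle, maximum is on boundary.
Step 3: Maximum = 4 * 2384185791015625 = 9536743164062500

9536743164062500


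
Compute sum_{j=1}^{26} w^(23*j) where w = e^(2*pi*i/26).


Step 1: The sum sum_{j=1}^{n} w^(k*j) equals n if n | k, else 0.
Step 2: Here n = 26, k = 23
Step 3: Does n divide k? 26 | 23 -> False
Step 4: Sum = 0

0


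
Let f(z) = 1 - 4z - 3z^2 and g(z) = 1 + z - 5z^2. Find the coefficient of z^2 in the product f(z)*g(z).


Step 1: z^2 term in f*g comes from: (1)*(-5z^2) + (-4z)*(z) + (-3z^2)*(1)
Step 2: = -5 - 4 - 3
Step 3: = -12

-12


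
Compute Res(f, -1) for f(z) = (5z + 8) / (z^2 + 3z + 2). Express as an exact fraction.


Step 1: Q(z) = z^2 + 3z + 2 = (z + 1)(z + 2)
Step 2: Q'(z) = 2z + 3
Step 3: Q'(-1) = 1, P(-1) = 3
Step 4: Res = P(-1)/Q'(-1) = 3/1 = 3

3


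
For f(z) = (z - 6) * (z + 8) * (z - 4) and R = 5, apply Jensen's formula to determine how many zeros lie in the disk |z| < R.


Jensen's formula: (1/2pi)*integral log|f(Re^it)|dt = log|f(0)| + sum_{|a_k|<R} log(R/|a_k|)
Step 1: f(0) = (-6) * 8 * (-4) = 192
Step 2: log|f(0)| = log|6| + log|-8| + log|4| = 5.2575
Step 3: Zeros inside |z| < 5: 4
Step 4: Jensen sum = log(5/4) = 0.2231
Step 5: n(R) = number of terms in the Jensen sum = count of zeros inside |z| < 5 = 1

1


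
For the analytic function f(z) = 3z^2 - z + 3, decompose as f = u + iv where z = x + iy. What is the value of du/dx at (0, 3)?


Step 1: f(z) = 3(x+iy)^2 - (x+iy) + 3
Step 2: u = 3(x^2 - y^2) - x + 3
Step 3: u_x = 6x - 1
Step 4: At (0, 3): u_x = 0 - 1 = -1

-1


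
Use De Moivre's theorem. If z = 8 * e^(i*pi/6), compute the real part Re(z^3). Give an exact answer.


Step 1: By De Moivre's theorem, z^3 = 8^3 * e^(i*3*pi/6) = 512 * (cos(pi/2) + i*sin(pi/2))
Step 2: |z|^3 = 8^3 = 512
Step 3: The angle pi/2 already lies in [0, 2*pi)
Step 4: cos(pi/2) = 0
Step 5: Re(z^3) = 512 * 0 = 0

0


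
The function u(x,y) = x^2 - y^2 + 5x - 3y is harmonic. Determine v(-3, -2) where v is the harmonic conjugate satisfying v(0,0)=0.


Step 1: v_x = -u_y = 2y + 3
Step 2: v_y = u_x = 2x + 5
Step 3: v = 2xy + 3x + 5y + C
Step 4: v(0,0) = 0 => C = 0
Step 5: v(-3, -2) = -7

-7


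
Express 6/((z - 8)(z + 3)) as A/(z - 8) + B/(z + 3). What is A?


Step 1: Multiply both sides by (z - 8) and set z = 8
Step 2: A = 6 / (8 + 3)
Step 3: A = 6 / 11
Step 4: A = 6/11

6/11


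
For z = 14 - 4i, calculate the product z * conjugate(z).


Step 1: conj(z) = 14 + 4i
Step 2: z * conj(z) = 14^2 + (-4)^2
Step 3: = 196 + 16 = 212

212


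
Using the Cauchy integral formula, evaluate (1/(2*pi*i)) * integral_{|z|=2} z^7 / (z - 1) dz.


Step 1: f(z) = z^7, a = 1 is inside |z| = 2
Step 2: By Cauchy integral formula: (1/(2pi*i)) * integral = f(a)
Step 3: f(1) = 1^7 = 1

1


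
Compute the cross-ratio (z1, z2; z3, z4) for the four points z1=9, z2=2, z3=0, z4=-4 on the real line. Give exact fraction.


Step 1: (z1-z3)(z2-z4) = 9 * 6 = 54
Step 2: (z1-z4)(z2-z3) = 13 * 2 = 26
Step 3: Cross-ratio = 54/26 = 27/13

27/13


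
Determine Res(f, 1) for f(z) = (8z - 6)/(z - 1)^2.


Step 1: Pole of order 2 at z = 1
Step 2: Res = lim d/dz [(z - 1)^2 * f(z)] as z -> 1
Step 3: (z - 1)^2 * f(z) = 8z - 6
Step 4: d/dz[8z - 6] = 8

8


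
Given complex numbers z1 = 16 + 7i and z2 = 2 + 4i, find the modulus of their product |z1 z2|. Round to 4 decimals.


Step 1: |z1| = sqrt(16^2 + 7^2) = sqrt(305)
Step 2: |z2| = sqrt(2^2 + 4^2) = sqrt(20)
Step 3: |z1*z2| = |z1|*|z2| = sqrt(305) * sqrt(20) = sqrt(305 * 20) = sqrt(6100)
Step 4: = 78.1025

78.1025


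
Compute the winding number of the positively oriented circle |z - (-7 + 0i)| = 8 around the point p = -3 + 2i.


Step 1: Center c = (-7, 0), radius = 8
Step 2: |p - c|^2 = 4^2 + 2^2 = 20
Step 3: r^2 = 64
Step 4: |p-c| < r so winding number = 1

1


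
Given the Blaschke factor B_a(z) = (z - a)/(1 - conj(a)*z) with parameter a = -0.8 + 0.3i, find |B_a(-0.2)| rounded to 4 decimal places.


Step 1: Numerator z0 - a = -0.2 - (-0.8 + 0.3i) = 0.6 - 0.3i
Step 2: Denominator 1 - conj(a)*z0 = 1 - (-0.8 - 0.3i)*(-0.2) = 0.84 - 0.06i
Step 3: |z0 - a|^2 = 0.6^2 + (-0.3)^2 = 0.45; |1 - conj(a)*z0|^2 = 0.84^2 + (-0.06)^2 = 0.7092
Step 4: |B_a(-0.2)| = sqrt(0.45 / 0.7092) = sqrt(0.634518)
Step 5: = 0.7966

0.7966


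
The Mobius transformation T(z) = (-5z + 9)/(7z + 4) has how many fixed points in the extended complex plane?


Step 1: Fixed points satisfy T(z) = z
Step 2: 7z^2 + 9z - 9 = 0
Step 3: Discriminant = 9^2 - 4*7*(-9) = 333
Step 4: Number of fixed points = 2

2


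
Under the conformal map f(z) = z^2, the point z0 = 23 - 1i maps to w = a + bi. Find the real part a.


Step 1: z0 = 23 - 1i
Step 2: z0^2 = 23^2 - (-1)^2 - 46i
Step 3: real part = 529 - 1 = 528

528


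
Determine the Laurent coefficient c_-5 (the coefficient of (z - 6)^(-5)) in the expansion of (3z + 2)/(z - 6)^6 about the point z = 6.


Step 1: Write the numerator in powers of (z - 6): 3z + 2 = 3(z - 6) + (3*6 + 2) = 3(z - 6) + 20
Step 2: Divide by (z - 6)^6: f(z) = 20(z - 6)^(-6) + 3(z - 6)^(-5)
Step 3: This finite sum is the Laurent series of f about z = 6.
Step 4: Coefficient of (z - 6)^(-5) = coefficient of (z - 6) in the re-centred numerator = 3

3


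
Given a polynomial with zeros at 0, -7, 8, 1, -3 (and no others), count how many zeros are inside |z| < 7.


Step 1: Check each root:
  z = 0: |0| = 0 < 7
  z = -7: |-7| = 7 >= 7
  z = 8: |8| = 8 >= 7
  z = 1: |1| = 1 < 7
  z = -3: |-3| = 3 < 7
Step 2: Count = 3

3


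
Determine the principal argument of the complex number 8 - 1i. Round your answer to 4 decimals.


Step 1: z = 8 - 1i
Step 2: arg(z) = atan2(-1, 8)
Step 3: arg(z) = -0.1244

-0.1244


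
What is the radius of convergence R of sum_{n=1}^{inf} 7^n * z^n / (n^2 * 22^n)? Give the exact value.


Step 1: General term a_n = 7^n / (n^2 * 22^n)
Step 2: By the root test, |a_n|^(1/n) = 7 / (n^(2/n) * 22) -> 7/22 as n -> infinity (since n^(2/n) -> 1)
Step 3: R = 1/lim|a_n|^(1/n) = 22/7

22/7


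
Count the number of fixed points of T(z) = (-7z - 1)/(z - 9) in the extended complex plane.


Step 1: Fixed points satisfy T(z) = z
Step 2: z^2 - 2z + 1 = 0
Step 3: Discriminant = (-2)^2 - 4*1*1 = 0
Step 4: Number of fixed points = 1

1


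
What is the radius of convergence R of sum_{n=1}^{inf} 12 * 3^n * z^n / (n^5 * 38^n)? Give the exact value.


Step 1: General term a_n = 12 * 3^n / (n^5 * 38^n)
Step 2: By the root test, |a_n|^(1/n) = 12^(1/n) * 3 / (n^(5/n) * 38) -> 3/38 as n -> infinity (since 12^(1/n) -> 1 and n^(5/n) -> 1)
Step 3: R = 1/lim|a_n|^(1/n) = 38/3

38/3


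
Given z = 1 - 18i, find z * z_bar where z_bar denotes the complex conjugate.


Step 1: conj(z) = 1 + 18i
Step 2: z * conj(z) = 1^2 + (-18)^2
Step 3: = 1 + 324 = 325

325


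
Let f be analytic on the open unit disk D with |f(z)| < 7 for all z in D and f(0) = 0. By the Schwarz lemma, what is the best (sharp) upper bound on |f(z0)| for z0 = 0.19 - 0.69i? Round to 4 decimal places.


Step 1: g = f/7 maps D -> D with g(0) = 0, so by the Schwarz lemma |g(z)| <= |z|, i.e. |f(z)| <= 7|z|; this is sharp (f(z) = 7z).
Step 2: |z0|^2 = 0.19^2 + (-0.69)^2 = 0.5122
Step 3: |z0| = sqrt(0.5122) = 0.715681
Step 4: Best bound = 7 * |z0| = 7 * 0.715681 = 5.0098

5.0098


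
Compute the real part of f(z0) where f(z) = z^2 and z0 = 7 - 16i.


Step 1: z0 = 7 - 16i
Step 2: z0^2 = 7^2 - (-16)^2 - 224i
Step 3: real part = 49 - 256 = -207

-207


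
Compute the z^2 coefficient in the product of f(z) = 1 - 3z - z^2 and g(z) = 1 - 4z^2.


Step 1: z^2 term in f*g comes from: (1)*(-4z^2) + (-3z)*(0) + (-z^2)*(1)
Step 2: = -4 + 0 - 1
Step 3: = -5

-5


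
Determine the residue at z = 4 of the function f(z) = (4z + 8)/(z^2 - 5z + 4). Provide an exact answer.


Step 1: Q(z) = z^2 - 5z + 4 = (z - 4)(z - 1)
Step 2: Q'(z) = 2z - 5
Step 3: Q'(4) = 3, P(4) = 24
Step 4: Res = P(4)/Q'(4) = 24/3 = 8

8


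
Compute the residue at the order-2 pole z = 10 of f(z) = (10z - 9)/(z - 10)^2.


Step 1: Pole of order 2 at z = 10
Step 2: Res = lim d/dz [(z - 10)^2 * f(z)] as z -> 10
Step 3: (z - 10)^2 * f(z) = 10z - 9
Step 4: d/dz[10z - 9] = 10

10


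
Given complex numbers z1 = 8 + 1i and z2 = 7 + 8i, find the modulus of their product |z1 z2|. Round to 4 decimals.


Step 1: |z1| = sqrt(8^2 + 1^2) = sqrt(65)
Step 2: |z2| = sqrt(7^2 + 8^2) = sqrt(113)
Step 3: |z1*z2| = |z1|*|z2| = sqrt(65) * sqrt(113) = sqrt(65 * 113) = sqrt(7345)
Step 4: = 85.703

85.703


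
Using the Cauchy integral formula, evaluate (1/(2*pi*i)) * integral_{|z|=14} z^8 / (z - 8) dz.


Step 1: f(z) = z^8, a = 8 is inside |z| = 14
Step 2: By Cauchy integral formula: (1/(2pi*i)) * integral = f(a)
Step 3: f(8) = 8^8 = 16777216

16777216


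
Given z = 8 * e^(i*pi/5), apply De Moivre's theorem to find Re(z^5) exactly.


Step 1: By De Moivre's theorem, z^5 = 8^5 * e^(i*5*pi/5) = 32768 * (cos(pi) + i*sin(pi))
Step 2: |z|^5 = 8^5 = 32768
Step 3: The angle pi already lies in [0, 2*pi)
Step 4: cos(pi) = -1
Step 5: Re(z^5) = 32768 * (-1) = -32768

-32768


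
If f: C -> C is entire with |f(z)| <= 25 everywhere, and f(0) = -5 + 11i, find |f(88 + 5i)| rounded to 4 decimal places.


Step 1: By Liouville's theorem, a bounded entire function is constant.
Step 2: f(z) = f(0) = -5 + 11i for all z.
Step 3: |f(w)| = |-5 + 11i| = sqrt(25 + 121)
Step 4: = 12.083

12.083


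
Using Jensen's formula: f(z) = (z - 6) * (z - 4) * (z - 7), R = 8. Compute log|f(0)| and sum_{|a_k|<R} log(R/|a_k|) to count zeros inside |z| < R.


Jensen's formula: (1/2pi)*integral log|f(Re^it)|dt = log|f(0)| + sum_{|a_k|<R} log(R/|a_k|)
Step 1: f(0) = (-6) * (-4) * (-7) = -168
Step 2: log|f(0)| = log|6| + log|4| + log|7| = 5.124
Step 3: Zeros inside |z| < 8: 6, 4, 7
Step 4: Jensen sum = log(8/6) + log(8/4) + log(8/7) = 1.1144
Step 5: n(R) = number of terms in the Jensen sum = count of zeros inside |z| < 8 = 3

3


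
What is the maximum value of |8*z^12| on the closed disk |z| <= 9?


Step 1: On |z| = 9, |f(z)| = 8 * |z|^12 = 8 * 9^12
Step 2: By maximum modulus principle, maximum is on boundary.
Step 3: Maximum = 8 * 282429536481 = 2259436291848

2259436291848


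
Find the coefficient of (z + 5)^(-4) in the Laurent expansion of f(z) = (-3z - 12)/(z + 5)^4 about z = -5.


Step 1: Write the numerator in powers of (z + 5): -3z - 12 = -3(z + 5) + (-3*(-5) - 12) = -3(z + 5) + 3
Step 2: Divide by (z + 5)^4: f(z) = 3(z + 5)^(-4) - 3(z + 5)^(-3)
Step 3: This finite sum is the Laurent series of f about z = -5.
Step 4: Coefficient of (z + 5)^(-4) = -3*(-5) - 12 = 3

3


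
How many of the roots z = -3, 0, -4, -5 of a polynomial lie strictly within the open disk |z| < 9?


Step 1: Check each root:
  z = -3: |-3| = 3 < 9
  z = 0: |0| = 0 < 9
  z = -4: |-4| = 4 < 9
  z = -5: |-5| = 5 < 9
Step 2: Count = 4

4


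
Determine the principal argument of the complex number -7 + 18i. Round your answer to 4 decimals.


Step 1: z = -7 + 18i
Step 2: arg(z) = atan2(18, -7)
Step 3: arg(z) = 1.9417

1.9417


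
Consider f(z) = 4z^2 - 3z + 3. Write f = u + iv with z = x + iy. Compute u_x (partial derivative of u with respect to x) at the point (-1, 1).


Step 1: f(z) = 4(x+iy)^2 - 3(x+iy) + 3
Step 2: u = 4(x^2 - y^2) - 3x + 3
Step 3: u_x = 8x - 3
Step 4: At (-1, 1): u_x = -8 - 3 = -11

-11


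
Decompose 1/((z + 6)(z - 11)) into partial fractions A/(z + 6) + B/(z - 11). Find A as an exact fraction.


Step 1: Multiply both sides by (z + 6) and set z = -6
Step 2: A = 1 / (-6 - 11)
Step 3: A = 1 / (-17)
Step 4: A = -1/17

-1/17


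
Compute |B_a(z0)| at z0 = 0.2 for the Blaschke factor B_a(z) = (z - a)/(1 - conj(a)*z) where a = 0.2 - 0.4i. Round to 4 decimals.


Step 1: Numerator z0 - a = 0.2 - (0.2 - 0.4i) = 0 + 0.4i
Step 2: Denominator 1 - conj(a)*z0 = 1 - (0.2 + 0.4i)*0.2 = 0.96 - 0.08i
Step 3: |z0 - a|^2 = 0^2 + 0.4^2 = 0.16; |1 - conj(a)*z0|^2 = 0.96^2 + (-0.08)^2 = 0.928
Step 4: |B_a(0.2)| = sqrt(0.16 / 0.928) = sqrt(0.172414)
Step 5: = 0.4152

0.4152


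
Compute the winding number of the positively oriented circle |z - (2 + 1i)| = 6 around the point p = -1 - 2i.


Step 1: Center c = (2, 1), radius = 6
Step 2: |p - c|^2 = (-3)^2 + (-3)^2 = 18
Step 3: r^2 = 36
Step 4: |p-c| < r so winding number = 1

1


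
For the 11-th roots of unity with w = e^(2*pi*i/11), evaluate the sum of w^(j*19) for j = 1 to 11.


Step 1: The sum sum_{j=1}^{n} w^(k*j) equals n if n | k, else 0.
Step 2: Here n = 11, k = 19
Step 3: Does n divide k? 11 | 19 -> False
Step 4: Sum = 0

0


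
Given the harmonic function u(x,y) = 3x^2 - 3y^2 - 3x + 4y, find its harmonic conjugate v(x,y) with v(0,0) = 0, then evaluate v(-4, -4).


Step 1: v_x = -u_y = 6y - 4
Step 2: v_y = u_x = 6x - 3
Step 3: v = 6xy - 4x - 3y + C
Step 4: v(0,0) = 0 => C = 0
Step 5: v(-4, -4) = 124

124


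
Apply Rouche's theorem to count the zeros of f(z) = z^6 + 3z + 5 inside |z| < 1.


Step 1: On |z| = 1 the three terms have sizes |z^6| = 1^6 = 1, |3z| = 3*1 = 3, |5| = 5
Step 2: The dominant term is g(z) = 5; let h(z) = z^6 + 3z so f = g + h
Step 3: On |z| = 1: |g| = 5 and |h| <= 1 + 3 = 4
Step 4: Since 5 > 4, |h| < |g| on |z| = 1, so by Rouche f has the same number of zeros as g inside |z| < 1
Step 5: g(z) = 5 is a nonzero constant with no zeros inside |z| < 1. Answer = 0

0


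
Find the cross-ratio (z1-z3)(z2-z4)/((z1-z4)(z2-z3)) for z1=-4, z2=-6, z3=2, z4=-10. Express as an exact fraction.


Step 1: (z1-z3)(z2-z4) = (-6) * 4 = -24
Step 2: (z1-z4)(z2-z3) = 6 * (-8) = -48
Step 3: Cross-ratio = 24/48 = 1/2

1/2


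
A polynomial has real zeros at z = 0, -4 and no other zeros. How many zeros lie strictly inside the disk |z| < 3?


Step 1: Check each root:
  z = 0: |0| = 0 < 3
  z = -4: |-4| = 4 >= 3
Step 2: Count = 1

1


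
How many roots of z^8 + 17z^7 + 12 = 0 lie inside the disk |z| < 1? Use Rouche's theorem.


Step 1: On |z| = 1 the three terms have sizes |z^8| = 1^8 = 1, |17z^7| = 17*1^7 = 17, |12| = 12
Step 2: The dominant term is g(z) = 17z^7; let h(z) = z^8 + 12 so f = g + h
Step 3: On |z| = 1: |g| = 17 and |h| <= 1 + 12 = 13
Step 4: Since 17 > 13, |h| < |g| on |z| = 1, so by Rouche f has the same number of zeros as g inside |z| < 1
Step 5: g(z) = 17z^7 has 7 zeros (at the origin, multiplicity 7) inside |z| < 1. Answer = 7

7


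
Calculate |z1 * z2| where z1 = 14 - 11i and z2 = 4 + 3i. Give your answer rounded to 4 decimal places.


Step 1: |z1| = sqrt(14^2 + (-11)^2) = sqrt(317)
Step 2: |z2| = sqrt(4^2 + 3^2) = sqrt(25)
Step 3: |z1*z2| = |z1|*|z2| = sqrt(317) * sqrt(25) = sqrt(317 * 25) = sqrt(7925)
Step 4: = 89.0225

89.0225


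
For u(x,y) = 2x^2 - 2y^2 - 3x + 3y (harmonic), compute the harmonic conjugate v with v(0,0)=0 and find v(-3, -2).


Step 1: v_x = -u_y = 4y - 3
Step 2: v_y = u_x = 4x - 3
Step 3: v = 4xy - 3x - 3y + C
Step 4: v(0,0) = 0 => C = 0
Step 5: v(-3, -2) = 39

39


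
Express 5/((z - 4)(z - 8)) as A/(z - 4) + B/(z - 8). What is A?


Step 1: Multiply both sides by (z - 4) and set z = 4
Step 2: A = 5 / (4 - 8)
Step 3: A = 5 / (-4)
Step 4: A = -5/4

-5/4


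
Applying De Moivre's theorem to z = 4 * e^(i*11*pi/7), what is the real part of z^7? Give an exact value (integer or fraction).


Step 1: By De Moivre's theorem, z^7 = 4^7 * e^(i*7*11*pi/7) = 16384 * (cos(11*pi) + i*sin(11*pi))
Step 2: |z|^7 = 4^7 = 16384
Step 3: Reduce the angle mod 2*pi: 11*pi - 10*pi = pi
Step 4: cos(pi) = -1
Step 5: Re(z^7) = 16384 * (-1) = -16384

-16384


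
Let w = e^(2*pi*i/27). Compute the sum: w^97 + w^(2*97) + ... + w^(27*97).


Step 1: The sum sum_{j=1}^{n} w^(k*j) equals n if n | k, else 0.
Step 2: Here n = 27, k = 97
Step 3: Does n divide k? 27 | 97 -> False
Step 4: Sum = 0

0


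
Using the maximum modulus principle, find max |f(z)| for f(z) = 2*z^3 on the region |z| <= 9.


Step 1: On |z| = 9, |f(z)| = 2 * |z|^3 = 2 * 9^3
Step 2: By maximum modulus principle, maximum is on boundary.
Step 3: Maximum = 2 * 729 = 1458

1458


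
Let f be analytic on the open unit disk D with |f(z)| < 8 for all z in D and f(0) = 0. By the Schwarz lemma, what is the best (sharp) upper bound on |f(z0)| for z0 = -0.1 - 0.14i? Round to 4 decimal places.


Step 1: g = f/8 maps D -> D with g(0) = 0, so by the Schwarz lemma |g(z)| <= |z|, i.e. |f(z)| <= 8|z|; this is sharp (f(z) = 8z).
Step 2: |z0|^2 = (-0.1)^2 + (-0.14)^2 = 0.0296
Step 3: |z0| = sqrt(0.0296) = 0.172047
Step 4: Best bound = 8 * |z0| = 8 * 0.172047 = 1.3764

1.3764


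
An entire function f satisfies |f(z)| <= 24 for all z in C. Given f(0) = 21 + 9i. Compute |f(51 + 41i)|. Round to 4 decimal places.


Step 1: By Liouville's theorem, a bounded entire function is constant.
Step 2: f(z) = f(0) = 21 + 9i for all z.
Step 3: |f(w)| = |21 + 9i| = sqrt(441 + 81)
Step 4: = 22.8473

22.8473


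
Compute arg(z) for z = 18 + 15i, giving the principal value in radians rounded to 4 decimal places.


Step 1: z = 18 + 15i
Step 2: arg(z) = atan2(15, 18)
Step 3: arg(z) = 0.6947

0.6947


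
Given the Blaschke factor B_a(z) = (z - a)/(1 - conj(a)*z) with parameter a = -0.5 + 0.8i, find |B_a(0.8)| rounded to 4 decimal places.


Step 1: Numerator z0 - a = 0.8 - (-0.5 + 0.8i) = 1.3 - 0.8i
Step 2: Denominator 1 - conj(a)*z0 = 1 - (-0.5 - 0.8i)*0.8 = 1.4 + 0.64i
Step 3: |z0 - a|^2 = 1.3^2 + (-0.8)^2 = 2.33; |1 - conj(a)*z0|^2 = 1.4^2 + 0.64^2 = 2.3696
Step 4: |B_a(0.8)| = sqrt(2.33 / 2.3696) = sqrt(0.983288)
Step 5: = 0.9916

0.9916


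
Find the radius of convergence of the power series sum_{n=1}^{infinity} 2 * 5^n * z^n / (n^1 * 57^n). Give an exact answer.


Step 1: General term a_n = 2 * 5^n / (n^1 * 57^n)
Step 2: By the root test, |a_n|^(1/n) = 2^(1/n) * 5 / (n^(1/n) * 57) -> 5/57 as n -> infinity (since 2^(1/n) -> 1 and n^(1/n) -> 1)
Step 3: R = 1/lim|a_n|^(1/n) = 57/5

57/5


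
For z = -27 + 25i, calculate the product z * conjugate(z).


Step 1: conj(z) = -27 - 25i
Step 2: z * conj(z) = (-27)^2 + 25^2
Step 3: = 729 + 625 = 1354

1354


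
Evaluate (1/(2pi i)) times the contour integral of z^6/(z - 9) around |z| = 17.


Step 1: f(z) = z^6, a = 9 is inside |z| = 17
Step 2: By Cauchy integral formula: (1/(2pi*i)) * integral = f(a)
Step 3: f(9) = 9^6 = 531441

531441


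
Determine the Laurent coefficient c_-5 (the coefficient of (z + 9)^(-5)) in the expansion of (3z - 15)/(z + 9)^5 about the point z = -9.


Step 1: Write the numerator in powers of (z + 9): 3z - 15 = 3(z + 9) + (3*(-9) - 15) = 3(z + 9) - 42
Step 2: Divide by (z + 9)^5: f(z) = -42(z + 9)^(-5) + 3(z + 9)^(-4)
Step 3: This finite sum is the Laurent series of f about z = -9.
Step 4: Coefficient of (z + 9)^(-5) = 3*(-9) - 15 = -42

-42


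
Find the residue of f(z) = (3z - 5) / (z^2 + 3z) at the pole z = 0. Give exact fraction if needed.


Step 1: Q(z) = z^2 + 3z = (z)(z + 3)
Step 2: Q'(z) = 2z + 3
Step 3: Q'(0) = 3, P(0) = -5
Step 4: Res = P(0)/Q'(0) = -5/3 = -5/3

-5/3


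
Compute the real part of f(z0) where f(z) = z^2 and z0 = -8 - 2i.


Step 1: z0 = -8 - 2i
Step 2: z0^2 = (-8)^2 - (-2)^2 + 32i
Step 3: real part = 64 - 4 = 60

60


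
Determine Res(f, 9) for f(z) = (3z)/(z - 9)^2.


Step 1: Pole of order 2 at z = 9
Step 2: Res = lim d/dz [(z - 9)^2 * f(z)] as z -> 9
Step 3: (z - 9)^2 * f(z) = 3z
Step 4: d/dz[3z] = 3

3


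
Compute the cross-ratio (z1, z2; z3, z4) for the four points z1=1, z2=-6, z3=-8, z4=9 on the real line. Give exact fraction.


Step 1: (z1-z3)(z2-z4) = 9 * (-15) = -135
Step 2: (z1-z4)(z2-z3) = (-8) * 2 = -16
Step 3: Cross-ratio = 135/16 = 135/16

135/16


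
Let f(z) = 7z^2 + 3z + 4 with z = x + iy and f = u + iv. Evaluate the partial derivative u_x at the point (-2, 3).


Step 1: f(z) = 7(x+iy)^2 + 3(x+iy) + 4
Step 2: u = 7(x^2 - y^2) + 3x + 4
Step 3: u_x = 14x + 3
Step 4: At (-2, 3): u_x = -28 + 3 = -25

-25


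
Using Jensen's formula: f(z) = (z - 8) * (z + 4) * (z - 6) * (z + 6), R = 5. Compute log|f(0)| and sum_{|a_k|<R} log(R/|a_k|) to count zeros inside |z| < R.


Jensen's formula: (1/2pi)*integral log|f(Re^it)|dt = log|f(0)| + sum_{|a_k|<R} log(R/|a_k|)
Step 1: f(0) = (-8) * 4 * (-6) * 6 = 1152
Step 2: log|f(0)| = log|8| + log|-4| + log|6| + log|-6| = 7.0493
Step 3: Zeros inside |z| < 5: -4
Step 4: Jensen sum = log(5/4) = 0.2231
Step 5: n(R) = number of terms in the Jensen sum = count of zeros inside |z| < 5 = 1

1


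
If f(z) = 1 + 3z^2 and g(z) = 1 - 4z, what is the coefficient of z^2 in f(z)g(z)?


Step 1: z^2 term in f*g comes from: (1)*(0) + (0)*(-4z) + (3z^2)*(1)
Step 2: = 0 + 0 + 3
Step 3: = 3

3


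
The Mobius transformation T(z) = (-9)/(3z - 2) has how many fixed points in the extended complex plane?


Step 1: Fixed points satisfy T(z) = z
Step 2: 3z^2 - 2z + 9 = 0
Step 3: Discriminant = (-2)^2 - 4*3*9 = -104
Step 4: Number of fixed points = 2

2


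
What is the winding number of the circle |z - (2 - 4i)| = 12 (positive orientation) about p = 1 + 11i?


Step 1: Center c = (2, -4), radius = 12
Step 2: |p - c|^2 = (-1)^2 + 15^2 = 226
Step 3: r^2 = 144
Step 4: |p-c| > r so winding number = 0

0


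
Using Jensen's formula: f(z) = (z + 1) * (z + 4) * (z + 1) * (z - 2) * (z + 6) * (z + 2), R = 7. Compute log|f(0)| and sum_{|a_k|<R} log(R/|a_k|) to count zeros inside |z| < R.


Jensen's formula: (1/2pi)*integral log|f(Re^it)|dt = log|f(0)| + sum_{|a_k|<R} log(R/|a_k|)
Step 1: f(0) = 1 * 4 * 1 * (-2) * 6 * 2 = -96
Step 2: log|f(0)| = log|-1| + log|-4| + log|-1| + log|2| + log|-6| + log|-2| = 4.5643
Step 3: Zeros inside |z| < 7: -1, -4, -1, 2, -6, -2
Step 4: Jensen sum = log(7/1) + log(7/4) + log(7/1) + log(7/2) + log(7/6) + log(7/2) = 7.1111
Step 5: n(R) = number of terms in the Jensen sum = count of zeros inside |z| < 7 = 6

6


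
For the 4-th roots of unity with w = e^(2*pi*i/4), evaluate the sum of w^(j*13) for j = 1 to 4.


Step 1: The sum sum_{j=1}^{n} w^(k*j) equals n if n | k, else 0.
Step 2: Here n = 4, k = 13
Step 3: Does n divide k? 4 | 13 -> False
Step 4: Sum = 0

0


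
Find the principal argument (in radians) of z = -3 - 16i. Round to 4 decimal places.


Step 1: z = -3 - 16i
Step 2: arg(z) = atan2(-16, -3)
Step 3: arg(z) = -1.7561

-1.7561


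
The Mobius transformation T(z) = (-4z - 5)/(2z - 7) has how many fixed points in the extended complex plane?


Step 1: Fixed points satisfy T(z) = z
Step 2: 2z^2 - 3z + 5 = 0
Step 3: Discriminant = (-3)^2 - 4*2*5 = -31
Step 4: Number of fixed points = 2

2


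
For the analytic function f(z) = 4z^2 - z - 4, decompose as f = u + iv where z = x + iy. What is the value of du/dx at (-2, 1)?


Step 1: f(z) = 4(x+iy)^2 - (x+iy) - 4
Step 2: u = 4(x^2 - y^2) - x - 4
Step 3: u_x = 8x - 1
Step 4: At (-2, 1): u_x = -16 - 1 = -17

-17


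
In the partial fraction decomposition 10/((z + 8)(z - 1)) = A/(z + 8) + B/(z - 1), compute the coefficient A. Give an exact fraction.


Step 1: Multiply both sides by (z + 8) and set z = -8
Step 2: A = 10 / (-8 - 1)
Step 3: A = 10 / (-9)
Step 4: A = -10/9

-10/9


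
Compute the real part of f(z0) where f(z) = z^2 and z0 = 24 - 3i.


Step 1: z0 = 24 - 3i
Step 2: z0^2 = 24^2 - (-3)^2 - 144i
Step 3: real part = 576 - 9 = 567

567


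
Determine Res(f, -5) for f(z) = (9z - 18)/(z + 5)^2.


Step 1: Pole of order 2 at z = -5
Step 2: Res = lim d/dz [(z + 5)^2 * f(z)] as z -> -5
Step 3: (z + 5)^2 * f(z) = 9z - 18
Step 4: d/dz[9z - 18] = 9

9


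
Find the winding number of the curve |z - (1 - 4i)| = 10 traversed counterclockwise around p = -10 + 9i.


Step 1: Center c = (1, -4), radius = 10
Step 2: |p - c|^2 = (-11)^2 + 13^2 = 290
Step 3: r^2 = 100
Step 4: |p-c| > r so winding number = 0

0


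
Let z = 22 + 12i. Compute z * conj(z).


Step 1: conj(z) = 22 - 12i
Step 2: z * conj(z) = 22^2 + 12^2
Step 3: = 484 + 144 = 628

628


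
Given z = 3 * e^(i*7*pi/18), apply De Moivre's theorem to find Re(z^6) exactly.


Step 1: By De Moivre's theorem, z^6 = 3^6 * e^(i*6*7*pi/18) = 729 * (cos(7*pi/3) + i*sin(7*pi/3))
Step 2: |z|^6 = 3^6 = 729
Step 3: Reduce the angle mod 2*pi: 7*pi/3 - 2*pi = pi/3
Step 4: cos(pi/3) = 1/2
Step 5: Re(z^6) = 729 * 1/2 = 729/2

729/2


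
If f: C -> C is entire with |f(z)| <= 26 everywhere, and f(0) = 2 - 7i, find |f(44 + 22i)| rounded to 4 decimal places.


Step 1: By Liouville's theorem, a bounded entire function is constant.
Step 2: f(z) = f(0) = 2 - 7i for all z.
Step 3: |f(w)| = |2 - 7i| = sqrt(4 + 49)
Step 4: = 7.2801

7.2801


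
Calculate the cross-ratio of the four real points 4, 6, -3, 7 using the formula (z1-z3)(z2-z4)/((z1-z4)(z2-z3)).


Step 1: (z1-z3)(z2-z4) = 7 * (-1) = -7
Step 2: (z1-z4)(z2-z3) = (-3) * 9 = -27
Step 3: Cross-ratio = 7/27 = 7/27

7/27


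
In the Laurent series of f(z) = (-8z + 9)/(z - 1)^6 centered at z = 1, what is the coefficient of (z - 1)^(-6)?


Step 1: Write the numerator in powers of (z - 1): -8z + 9 = -8(z - 1) + (-8*1 + 9) = -8(z - 1) + 1
Step 2: Divide by (z - 1)^6: f(z) = (z - 1)^(-6) - 8(z - 1)^(-5)
Step 3: This finite sum is the Laurent series of f about z = 1.
Step 4: Coefficient of (z - 1)^(-6) = -8*1 + 9 = 1

1


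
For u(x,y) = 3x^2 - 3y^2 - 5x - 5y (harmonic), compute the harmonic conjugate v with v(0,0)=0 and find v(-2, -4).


Step 1: v_x = -u_y = 6y + 5
Step 2: v_y = u_x = 6x - 5
Step 3: v = 6xy + 5x - 5y + C
Step 4: v(0,0) = 0 => C = 0
Step 5: v(-2, -4) = 58

58


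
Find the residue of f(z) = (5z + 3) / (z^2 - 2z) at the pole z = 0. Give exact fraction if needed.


Step 1: Q(z) = z^2 - 2z = (z)(z - 2)
Step 2: Q'(z) = 2z - 2
Step 3: Q'(0) = -2, P(0) = 3
Step 4: Res = P(0)/Q'(0) = 3/(-2) = -3/2

-3/2


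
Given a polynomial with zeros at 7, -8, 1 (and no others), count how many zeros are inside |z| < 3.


Step 1: Check each root:
  z = 7: |7| = 7 >= 3
  z = -8: |-8| = 8 >= 3
  z = 1: |1| = 1 < 3
Step 2: Count = 1

1


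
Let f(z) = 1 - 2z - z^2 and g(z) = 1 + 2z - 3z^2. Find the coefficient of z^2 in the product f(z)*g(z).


Step 1: z^2 term in f*g comes from: (1)*(-3z^2) + (-2z)*(2z) + (-z^2)*(1)
Step 2: = -3 - 4 - 1
Step 3: = -8

-8


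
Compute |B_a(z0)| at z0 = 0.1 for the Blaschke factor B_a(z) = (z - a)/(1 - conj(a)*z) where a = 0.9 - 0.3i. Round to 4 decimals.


Step 1: Numerator z0 - a = 0.1 - (0.9 - 0.3i) = -0.8 + 0.3i
Step 2: Denominator 1 - conj(a)*z0 = 1 - (0.9 + 0.3i)*0.1 = 0.91 - 0.03i
Step 3: |z0 - a|^2 = (-0.8)^2 + 0.3^2 = 0.73; |1 - conj(a)*z0|^2 = 0.91^2 + (-0.03)^2 = 0.829
Step 4: |B_a(0.1)| = sqrt(0.73 / 0.829) = sqrt(0.880579)
Step 5: = 0.9384

0.9384


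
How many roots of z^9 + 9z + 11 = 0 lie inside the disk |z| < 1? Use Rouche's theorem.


Step 1: On |z| = 1 the three terms have sizes |z^9| = 1^9 = 1, |9z| = 9*1 = 9, |11| = 11
Step 2: The dominant term is g(z) = 11; let h(z) = z^9 + 9z so f = g + h
Step 3: On |z| = 1: |g| = 11 and |h| <= 1 + 9 = 10
Step 4: Since 11 > 10, |h| < |g| on |z| = 1, so by Rouche f has the same number of zeros as g inside |z| < 1
Step 5: g(z) = 11 is a nonzero constant with no zeros inside |z| < 1. Answer = 0

0


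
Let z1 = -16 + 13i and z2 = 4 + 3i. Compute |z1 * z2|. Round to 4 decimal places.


Step 1: |z1| = sqrt((-16)^2 + 13^2) = sqrt(425)
Step 2: |z2| = sqrt(4^2 + 3^2) = sqrt(25)
Step 3: |z1*z2| = |z1|*|z2| = sqrt(425) * sqrt(25) = sqrt(425 * 25) = sqrt(10625)
Step 4: = 103.0776

103.0776


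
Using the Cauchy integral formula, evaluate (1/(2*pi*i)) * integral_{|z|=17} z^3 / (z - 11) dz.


Step 1: f(z) = z^3, a = 11 is inside |z| = 17
Step 2: By Cauchy integral formula: (1/(2pi*i)) * integral = f(a)
Step 3: f(11) = 11^3 = 1331

1331


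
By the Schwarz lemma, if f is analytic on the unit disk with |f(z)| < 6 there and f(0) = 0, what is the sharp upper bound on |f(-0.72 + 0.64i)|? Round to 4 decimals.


Step 1: g = f/6 maps D -> D with g(0) = 0, so by the Schwarz lemma |g(z)| <= |z|, i.e. |f(z)| <= 6|z|; this is sharp (f(z) = 6z).
Step 2: |z0|^2 = (-0.72)^2 + 0.64^2 = 0.928
Step 3: |z0| = sqrt(0.928) = 0.963328
Step 4: Best bound = 6 * |z0| = 6 * 0.963328 = 5.78

5.78


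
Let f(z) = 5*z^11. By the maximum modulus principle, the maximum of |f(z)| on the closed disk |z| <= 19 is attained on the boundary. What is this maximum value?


Step 1: On |z| = 19, |f(z)| = 5 * |z|^11 = 5 * 19^11
Step 2: By maximum modulus principle, maximum is on boundary.
Step 3: Maximum = 5 * 116490258898219 = 582451294491095

582451294491095


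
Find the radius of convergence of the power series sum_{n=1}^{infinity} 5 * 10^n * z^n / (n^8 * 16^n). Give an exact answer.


Step 1: General term a_n = 5 * 10^n / (n^8 * 16^n)
Step 2: By the root test, |a_n|^(1/n) = 5^(1/n) * 10 / (n^(8/n) * 16) -> 10/16 as n -> infinity (since 5^(1/n) -> 1 and n^(8/n) -> 1)
Step 3: R = 1/lim|a_n|^(1/n) = 16/10 = 8/5

8/5


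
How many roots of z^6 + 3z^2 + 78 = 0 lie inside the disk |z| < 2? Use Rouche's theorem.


Step 1: On |z| = 2 the three terms have sizes |z^6| = 2^6 = 64, |3z^2| = 3*2^2 = 12, |78| = 78
Step 2: The dominant term is g(z) = 78; let h(z) = z^6 + 3z^2 so f = g + h
Step 3: On |z| = 2: |g| = 78 and |h| <= 64 + 12 = 76
Step 4: Since 78 > 76, |h| < |g| on |z| = 2, so by Rouche f has the same number of zeros as g inside |z| < 2
Step 5: g(z) = 78 is a nonzero constant with no zeros inside |z| < 2. Answer = 0

0


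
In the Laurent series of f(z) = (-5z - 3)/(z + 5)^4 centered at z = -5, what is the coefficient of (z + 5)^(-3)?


Step 1: Write the numerator in powers of (z + 5): -5z - 3 = -5(z + 5) + (-5*(-5) - 3) = -5(z + 5) + 22
Step 2: Divide by (z + 5)^4: f(z) = 22(z + 5)^(-4) - 5(z + 5)^(-3)
Step 3: This finite sum is the Laurent series of f about z = -5.
Step 4: Coefficient of (z + 5)^(-3) = coefficient of (z + 5) in the re-centred numerator = -5

-5


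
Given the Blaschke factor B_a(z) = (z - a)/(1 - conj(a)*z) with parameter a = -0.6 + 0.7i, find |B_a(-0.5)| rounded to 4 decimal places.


Step 1: Numerator z0 - a = -0.5 - (-0.6 + 0.7i) = 0.1 - 0.7i
Step 2: Denominator 1 - conj(a)*z0 = 1 - (-0.6 - 0.7i)*(-0.5) = 0.7 - 0.35i
Step 3: |z0 - a|^2 = 0.1^2 + (-0.7)^2 = 0.5; |1 - conj(a)*z0|^2 = 0.7^2 + (-0.35)^2 = 0.6125
Step 4: |B_a(-0.5)| = sqrt(0.5 / 0.6125) = sqrt(0.816327)
Step 5: = 0.9035

0.9035


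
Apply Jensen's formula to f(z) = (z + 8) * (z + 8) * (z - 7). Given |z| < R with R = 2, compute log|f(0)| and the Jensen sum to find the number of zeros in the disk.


Jensen's formula: (1/2pi)*integral log|f(Re^it)|dt = log|f(0)| + sum_{|a_k|<R} log(R/|a_k|)
Step 1: f(0) = 8 * 8 * (-7) = -448
Step 2: log|f(0)| = log|-8| + log|-8| + log|7| = 6.1048
Step 3: Zeros inside |z| < 2: none
Step 4: Jensen sum = (empty sum) = 0
Step 5: n(R) = number of terms in the Jensen sum = count of zeros inside |z| < 2 = 0

0


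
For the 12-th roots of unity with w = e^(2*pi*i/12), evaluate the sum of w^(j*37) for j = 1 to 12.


Step 1: The sum sum_{j=1}^{n} w^(k*j) equals n if n | k, else 0.
Step 2: Here n = 12, k = 37
Step 3: Does n divide k? 12 | 37 -> False
Step 4: Sum = 0

0


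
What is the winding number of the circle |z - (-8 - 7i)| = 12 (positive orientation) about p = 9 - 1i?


Step 1: Center c = (-8, -7), radius = 12
Step 2: |p - c|^2 = 17^2 + 6^2 = 325
Step 3: r^2 = 144
Step 4: |p-c| > r so winding number = 0

0


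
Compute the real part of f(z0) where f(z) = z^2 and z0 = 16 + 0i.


Step 1: z0 = 16 + 0i
Step 2: z0^2 = 16^2 - 0^2 + 0i
Step 3: real part = 256 - 0 = 256

256
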